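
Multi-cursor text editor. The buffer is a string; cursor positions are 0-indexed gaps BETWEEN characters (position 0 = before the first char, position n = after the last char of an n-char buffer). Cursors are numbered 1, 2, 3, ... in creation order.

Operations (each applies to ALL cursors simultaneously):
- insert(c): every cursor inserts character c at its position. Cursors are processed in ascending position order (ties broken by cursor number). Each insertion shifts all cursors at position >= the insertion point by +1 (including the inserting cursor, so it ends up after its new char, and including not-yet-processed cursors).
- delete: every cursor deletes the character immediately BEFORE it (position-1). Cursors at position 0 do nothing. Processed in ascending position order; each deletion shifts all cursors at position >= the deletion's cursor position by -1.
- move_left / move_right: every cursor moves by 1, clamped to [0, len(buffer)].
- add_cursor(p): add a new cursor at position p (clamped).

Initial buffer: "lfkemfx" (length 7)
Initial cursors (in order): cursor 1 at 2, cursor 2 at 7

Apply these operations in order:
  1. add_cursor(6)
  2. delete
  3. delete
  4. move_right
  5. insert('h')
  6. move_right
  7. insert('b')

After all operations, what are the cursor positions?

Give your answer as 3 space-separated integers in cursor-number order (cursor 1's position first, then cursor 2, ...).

After op 1 (add_cursor(6)): buffer="lfkemfx" (len 7), cursors c1@2 c3@6 c2@7, authorship .......
After op 2 (delete): buffer="lkem" (len 4), cursors c1@1 c2@4 c3@4, authorship ....
After op 3 (delete): buffer="k" (len 1), cursors c1@0 c2@1 c3@1, authorship .
After op 4 (move_right): buffer="k" (len 1), cursors c1@1 c2@1 c3@1, authorship .
After op 5 (insert('h')): buffer="khhh" (len 4), cursors c1@4 c2@4 c3@4, authorship .123
After op 6 (move_right): buffer="khhh" (len 4), cursors c1@4 c2@4 c3@4, authorship .123
After op 7 (insert('b')): buffer="khhhbbb" (len 7), cursors c1@7 c2@7 c3@7, authorship .123123

Answer: 7 7 7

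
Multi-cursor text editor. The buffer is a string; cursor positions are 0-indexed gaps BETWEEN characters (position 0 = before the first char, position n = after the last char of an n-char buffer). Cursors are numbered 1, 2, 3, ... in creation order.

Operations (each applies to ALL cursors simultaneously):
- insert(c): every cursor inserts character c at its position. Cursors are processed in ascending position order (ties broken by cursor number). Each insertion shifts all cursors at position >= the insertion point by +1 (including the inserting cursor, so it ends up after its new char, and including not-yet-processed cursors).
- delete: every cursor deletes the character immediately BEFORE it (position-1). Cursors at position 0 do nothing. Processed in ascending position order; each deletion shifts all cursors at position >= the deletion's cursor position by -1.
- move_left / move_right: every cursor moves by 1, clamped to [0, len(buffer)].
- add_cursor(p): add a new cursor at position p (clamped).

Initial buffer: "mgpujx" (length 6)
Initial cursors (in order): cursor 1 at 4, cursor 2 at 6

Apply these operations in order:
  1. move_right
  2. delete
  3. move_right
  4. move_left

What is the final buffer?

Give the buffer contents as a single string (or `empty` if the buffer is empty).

After op 1 (move_right): buffer="mgpujx" (len 6), cursors c1@5 c2@6, authorship ......
After op 2 (delete): buffer="mgpu" (len 4), cursors c1@4 c2@4, authorship ....
After op 3 (move_right): buffer="mgpu" (len 4), cursors c1@4 c2@4, authorship ....
After op 4 (move_left): buffer="mgpu" (len 4), cursors c1@3 c2@3, authorship ....

Answer: mgpu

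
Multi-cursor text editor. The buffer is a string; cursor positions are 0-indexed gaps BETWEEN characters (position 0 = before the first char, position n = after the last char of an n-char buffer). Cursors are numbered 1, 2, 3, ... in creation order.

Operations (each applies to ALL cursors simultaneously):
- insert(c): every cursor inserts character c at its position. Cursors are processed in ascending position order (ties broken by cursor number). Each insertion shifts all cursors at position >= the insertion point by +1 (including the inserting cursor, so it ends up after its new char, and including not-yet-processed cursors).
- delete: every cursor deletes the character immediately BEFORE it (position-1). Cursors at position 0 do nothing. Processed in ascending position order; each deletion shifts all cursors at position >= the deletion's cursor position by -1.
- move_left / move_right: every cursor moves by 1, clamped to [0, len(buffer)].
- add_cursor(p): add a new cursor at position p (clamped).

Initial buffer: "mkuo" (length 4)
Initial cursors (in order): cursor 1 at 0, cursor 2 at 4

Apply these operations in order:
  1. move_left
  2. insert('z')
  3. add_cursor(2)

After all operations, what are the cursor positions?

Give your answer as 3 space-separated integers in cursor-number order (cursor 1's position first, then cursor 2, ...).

After op 1 (move_left): buffer="mkuo" (len 4), cursors c1@0 c2@3, authorship ....
After op 2 (insert('z')): buffer="zmkuzo" (len 6), cursors c1@1 c2@5, authorship 1...2.
After op 3 (add_cursor(2)): buffer="zmkuzo" (len 6), cursors c1@1 c3@2 c2@5, authorship 1...2.

Answer: 1 5 2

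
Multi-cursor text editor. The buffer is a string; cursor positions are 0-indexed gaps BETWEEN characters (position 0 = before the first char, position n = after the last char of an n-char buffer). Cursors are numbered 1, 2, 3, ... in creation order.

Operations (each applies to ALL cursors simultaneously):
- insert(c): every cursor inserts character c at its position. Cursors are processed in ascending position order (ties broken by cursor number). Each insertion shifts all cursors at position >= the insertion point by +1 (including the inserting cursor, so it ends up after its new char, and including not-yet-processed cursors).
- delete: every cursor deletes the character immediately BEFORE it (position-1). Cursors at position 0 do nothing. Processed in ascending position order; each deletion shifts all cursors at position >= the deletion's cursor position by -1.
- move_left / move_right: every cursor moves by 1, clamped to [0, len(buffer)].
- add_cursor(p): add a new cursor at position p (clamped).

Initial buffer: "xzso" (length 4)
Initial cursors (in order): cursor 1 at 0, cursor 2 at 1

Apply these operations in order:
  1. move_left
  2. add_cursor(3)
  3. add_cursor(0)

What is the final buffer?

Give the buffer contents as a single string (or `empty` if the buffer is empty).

After op 1 (move_left): buffer="xzso" (len 4), cursors c1@0 c2@0, authorship ....
After op 2 (add_cursor(3)): buffer="xzso" (len 4), cursors c1@0 c2@0 c3@3, authorship ....
After op 3 (add_cursor(0)): buffer="xzso" (len 4), cursors c1@0 c2@0 c4@0 c3@3, authorship ....

Answer: xzso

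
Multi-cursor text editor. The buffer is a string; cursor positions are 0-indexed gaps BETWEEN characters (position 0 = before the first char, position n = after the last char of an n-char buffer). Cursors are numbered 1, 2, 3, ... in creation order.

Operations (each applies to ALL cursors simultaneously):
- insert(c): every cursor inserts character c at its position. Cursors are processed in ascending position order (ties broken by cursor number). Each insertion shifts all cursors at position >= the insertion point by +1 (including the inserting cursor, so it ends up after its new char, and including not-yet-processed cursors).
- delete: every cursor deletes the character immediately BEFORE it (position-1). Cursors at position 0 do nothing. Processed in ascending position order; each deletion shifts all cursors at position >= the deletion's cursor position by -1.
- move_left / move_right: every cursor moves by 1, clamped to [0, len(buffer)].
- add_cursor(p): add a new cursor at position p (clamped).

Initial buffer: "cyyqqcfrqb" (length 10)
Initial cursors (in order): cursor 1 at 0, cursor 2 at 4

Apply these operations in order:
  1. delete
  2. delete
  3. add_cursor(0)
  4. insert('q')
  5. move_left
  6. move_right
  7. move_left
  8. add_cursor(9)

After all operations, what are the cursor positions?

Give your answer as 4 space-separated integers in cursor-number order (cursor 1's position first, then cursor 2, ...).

After op 1 (delete): buffer="cyyqcfrqb" (len 9), cursors c1@0 c2@3, authorship .........
After op 2 (delete): buffer="cyqcfrqb" (len 8), cursors c1@0 c2@2, authorship ........
After op 3 (add_cursor(0)): buffer="cyqcfrqb" (len 8), cursors c1@0 c3@0 c2@2, authorship ........
After op 4 (insert('q')): buffer="qqcyqqcfrqb" (len 11), cursors c1@2 c3@2 c2@5, authorship 13..2......
After op 5 (move_left): buffer="qqcyqqcfrqb" (len 11), cursors c1@1 c3@1 c2@4, authorship 13..2......
After op 6 (move_right): buffer="qqcyqqcfrqb" (len 11), cursors c1@2 c3@2 c2@5, authorship 13..2......
After op 7 (move_left): buffer="qqcyqqcfrqb" (len 11), cursors c1@1 c3@1 c2@4, authorship 13..2......
After op 8 (add_cursor(9)): buffer="qqcyqqcfrqb" (len 11), cursors c1@1 c3@1 c2@4 c4@9, authorship 13..2......

Answer: 1 4 1 9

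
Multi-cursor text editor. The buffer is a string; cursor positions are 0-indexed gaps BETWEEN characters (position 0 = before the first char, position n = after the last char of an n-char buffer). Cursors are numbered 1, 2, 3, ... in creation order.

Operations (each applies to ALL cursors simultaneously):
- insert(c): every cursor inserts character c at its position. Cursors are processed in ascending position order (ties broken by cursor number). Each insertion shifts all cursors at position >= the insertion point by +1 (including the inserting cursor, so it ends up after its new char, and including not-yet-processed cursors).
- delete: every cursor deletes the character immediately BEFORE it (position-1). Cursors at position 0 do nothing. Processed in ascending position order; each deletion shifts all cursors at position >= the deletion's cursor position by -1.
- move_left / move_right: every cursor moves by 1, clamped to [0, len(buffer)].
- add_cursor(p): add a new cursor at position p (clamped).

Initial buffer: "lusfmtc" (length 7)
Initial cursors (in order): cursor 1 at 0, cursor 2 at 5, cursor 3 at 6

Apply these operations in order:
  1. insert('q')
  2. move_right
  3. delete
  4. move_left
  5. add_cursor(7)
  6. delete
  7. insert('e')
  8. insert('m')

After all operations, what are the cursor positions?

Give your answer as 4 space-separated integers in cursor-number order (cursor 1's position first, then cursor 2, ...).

Answer: 2 12 12 12

Derivation:
After op 1 (insert('q')): buffer="qlusfmqtqc" (len 10), cursors c1@1 c2@7 c3@9, authorship 1.....2.3.
After op 2 (move_right): buffer="qlusfmqtqc" (len 10), cursors c1@2 c2@8 c3@10, authorship 1.....2.3.
After op 3 (delete): buffer="qusfmqq" (len 7), cursors c1@1 c2@6 c3@7, authorship 1....23
After op 4 (move_left): buffer="qusfmqq" (len 7), cursors c1@0 c2@5 c3@6, authorship 1....23
After op 5 (add_cursor(7)): buffer="qusfmqq" (len 7), cursors c1@0 c2@5 c3@6 c4@7, authorship 1....23
After op 6 (delete): buffer="qusf" (len 4), cursors c1@0 c2@4 c3@4 c4@4, authorship 1...
After op 7 (insert('e')): buffer="equsfeee" (len 8), cursors c1@1 c2@8 c3@8 c4@8, authorship 11...234
After op 8 (insert('m')): buffer="emqusfeeemmm" (len 12), cursors c1@2 c2@12 c3@12 c4@12, authorship 111...234234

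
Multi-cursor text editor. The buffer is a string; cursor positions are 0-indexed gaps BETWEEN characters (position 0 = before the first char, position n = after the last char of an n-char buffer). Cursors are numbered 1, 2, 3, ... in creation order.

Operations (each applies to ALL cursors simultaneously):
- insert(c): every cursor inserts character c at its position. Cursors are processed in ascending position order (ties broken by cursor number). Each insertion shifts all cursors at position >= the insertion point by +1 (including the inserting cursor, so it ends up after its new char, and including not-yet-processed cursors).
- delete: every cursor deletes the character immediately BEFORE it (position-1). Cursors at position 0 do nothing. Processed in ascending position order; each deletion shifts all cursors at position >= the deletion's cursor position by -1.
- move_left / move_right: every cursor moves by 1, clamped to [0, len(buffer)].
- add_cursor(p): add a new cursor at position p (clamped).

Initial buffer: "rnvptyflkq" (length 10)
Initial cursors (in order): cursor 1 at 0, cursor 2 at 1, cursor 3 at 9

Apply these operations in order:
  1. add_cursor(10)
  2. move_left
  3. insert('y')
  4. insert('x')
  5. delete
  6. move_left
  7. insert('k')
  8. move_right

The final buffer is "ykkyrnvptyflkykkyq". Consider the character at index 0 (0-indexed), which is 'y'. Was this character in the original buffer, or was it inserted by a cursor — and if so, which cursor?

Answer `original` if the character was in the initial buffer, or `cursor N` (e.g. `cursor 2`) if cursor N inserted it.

After op 1 (add_cursor(10)): buffer="rnvptyflkq" (len 10), cursors c1@0 c2@1 c3@9 c4@10, authorship ..........
After op 2 (move_left): buffer="rnvptyflkq" (len 10), cursors c1@0 c2@0 c3@8 c4@9, authorship ..........
After op 3 (insert('y')): buffer="yyrnvptyflykyq" (len 14), cursors c1@2 c2@2 c3@11 c4@13, authorship 12........3.4.
After op 4 (insert('x')): buffer="yyxxrnvptyflyxkyxq" (len 18), cursors c1@4 c2@4 c3@14 c4@17, authorship 1212........33.44.
After op 5 (delete): buffer="yyrnvptyflykyq" (len 14), cursors c1@2 c2@2 c3@11 c4@13, authorship 12........3.4.
After op 6 (move_left): buffer="yyrnvptyflykyq" (len 14), cursors c1@1 c2@1 c3@10 c4@12, authorship 12........3.4.
After op 7 (insert('k')): buffer="ykkyrnvptyflkykkyq" (len 18), cursors c1@3 c2@3 c3@13 c4@16, authorship 1122........33.44.
After op 8 (move_right): buffer="ykkyrnvptyflkykkyq" (len 18), cursors c1@4 c2@4 c3@14 c4@17, authorship 1122........33.44.
Authorship (.=original, N=cursor N): 1 1 2 2 . . . . . . . . 3 3 . 4 4 .
Index 0: author = 1

Answer: cursor 1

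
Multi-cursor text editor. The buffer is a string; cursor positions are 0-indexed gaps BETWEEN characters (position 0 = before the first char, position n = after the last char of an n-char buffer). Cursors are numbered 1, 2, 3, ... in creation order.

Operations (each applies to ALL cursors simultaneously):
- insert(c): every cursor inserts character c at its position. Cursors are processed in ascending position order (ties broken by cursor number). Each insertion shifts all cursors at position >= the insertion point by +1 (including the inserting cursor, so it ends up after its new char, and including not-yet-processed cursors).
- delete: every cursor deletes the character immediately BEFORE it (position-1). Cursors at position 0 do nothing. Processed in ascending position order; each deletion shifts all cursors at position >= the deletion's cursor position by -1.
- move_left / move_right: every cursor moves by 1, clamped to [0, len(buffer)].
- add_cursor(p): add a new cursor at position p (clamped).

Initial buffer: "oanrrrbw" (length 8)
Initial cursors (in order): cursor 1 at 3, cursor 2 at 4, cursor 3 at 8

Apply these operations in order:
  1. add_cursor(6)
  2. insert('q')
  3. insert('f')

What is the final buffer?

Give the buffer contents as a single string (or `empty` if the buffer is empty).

After op 1 (add_cursor(6)): buffer="oanrrrbw" (len 8), cursors c1@3 c2@4 c4@6 c3@8, authorship ........
After op 2 (insert('q')): buffer="oanqrqrrqbwq" (len 12), cursors c1@4 c2@6 c4@9 c3@12, authorship ...1.2..4..3
After op 3 (insert('f')): buffer="oanqfrqfrrqfbwqf" (len 16), cursors c1@5 c2@8 c4@12 c3@16, authorship ...11.22..44..33

Answer: oanqfrqfrrqfbwqf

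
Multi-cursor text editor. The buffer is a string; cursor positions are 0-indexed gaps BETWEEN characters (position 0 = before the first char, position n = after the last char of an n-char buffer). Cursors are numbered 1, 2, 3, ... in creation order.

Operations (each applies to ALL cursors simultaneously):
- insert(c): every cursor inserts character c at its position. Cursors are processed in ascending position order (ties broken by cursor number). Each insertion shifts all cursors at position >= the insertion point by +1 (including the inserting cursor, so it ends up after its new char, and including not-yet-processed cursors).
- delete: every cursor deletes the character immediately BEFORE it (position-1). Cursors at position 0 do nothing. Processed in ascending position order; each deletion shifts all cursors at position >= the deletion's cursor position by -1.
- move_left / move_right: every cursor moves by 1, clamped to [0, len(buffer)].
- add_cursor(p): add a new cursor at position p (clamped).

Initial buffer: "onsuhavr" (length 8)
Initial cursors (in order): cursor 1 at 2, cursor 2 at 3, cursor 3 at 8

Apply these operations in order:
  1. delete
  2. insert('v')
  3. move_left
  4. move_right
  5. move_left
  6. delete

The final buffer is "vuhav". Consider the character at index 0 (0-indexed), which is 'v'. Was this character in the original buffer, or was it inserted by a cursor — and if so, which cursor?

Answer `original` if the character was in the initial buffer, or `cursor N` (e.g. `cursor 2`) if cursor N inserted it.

After op 1 (delete): buffer="ouhav" (len 5), cursors c1@1 c2@1 c3@5, authorship .....
After op 2 (insert('v')): buffer="ovvuhavv" (len 8), cursors c1@3 c2@3 c3@8, authorship .12....3
After op 3 (move_left): buffer="ovvuhavv" (len 8), cursors c1@2 c2@2 c3@7, authorship .12....3
After op 4 (move_right): buffer="ovvuhavv" (len 8), cursors c1@3 c2@3 c3@8, authorship .12....3
After op 5 (move_left): buffer="ovvuhavv" (len 8), cursors c1@2 c2@2 c3@7, authorship .12....3
After op 6 (delete): buffer="vuhav" (len 5), cursors c1@0 c2@0 c3@4, authorship 2...3
Authorship (.=original, N=cursor N): 2 . . . 3
Index 0: author = 2

Answer: cursor 2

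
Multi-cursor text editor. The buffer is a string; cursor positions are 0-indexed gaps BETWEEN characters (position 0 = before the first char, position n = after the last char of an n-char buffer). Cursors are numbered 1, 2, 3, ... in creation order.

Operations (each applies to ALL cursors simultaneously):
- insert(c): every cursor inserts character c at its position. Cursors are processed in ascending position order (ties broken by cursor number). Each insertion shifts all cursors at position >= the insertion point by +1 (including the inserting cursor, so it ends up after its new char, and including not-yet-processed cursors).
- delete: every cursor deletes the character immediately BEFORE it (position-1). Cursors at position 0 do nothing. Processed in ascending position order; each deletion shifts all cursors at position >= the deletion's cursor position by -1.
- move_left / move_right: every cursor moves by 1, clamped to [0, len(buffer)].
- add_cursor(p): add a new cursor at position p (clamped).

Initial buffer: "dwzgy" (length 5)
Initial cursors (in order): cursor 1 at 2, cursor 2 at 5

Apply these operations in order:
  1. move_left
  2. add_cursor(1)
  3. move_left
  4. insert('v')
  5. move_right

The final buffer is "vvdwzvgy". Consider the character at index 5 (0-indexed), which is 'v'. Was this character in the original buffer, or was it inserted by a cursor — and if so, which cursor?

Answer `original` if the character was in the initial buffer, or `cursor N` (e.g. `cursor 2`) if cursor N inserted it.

Answer: cursor 2

Derivation:
After op 1 (move_left): buffer="dwzgy" (len 5), cursors c1@1 c2@4, authorship .....
After op 2 (add_cursor(1)): buffer="dwzgy" (len 5), cursors c1@1 c3@1 c2@4, authorship .....
After op 3 (move_left): buffer="dwzgy" (len 5), cursors c1@0 c3@0 c2@3, authorship .....
After op 4 (insert('v')): buffer="vvdwzvgy" (len 8), cursors c1@2 c3@2 c2@6, authorship 13...2..
After op 5 (move_right): buffer="vvdwzvgy" (len 8), cursors c1@3 c3@3 c2@7, authorship 13...2..
Authorship (.=original, N=cursor N): 1 3 . . . 2 . .
Index 5: author = 2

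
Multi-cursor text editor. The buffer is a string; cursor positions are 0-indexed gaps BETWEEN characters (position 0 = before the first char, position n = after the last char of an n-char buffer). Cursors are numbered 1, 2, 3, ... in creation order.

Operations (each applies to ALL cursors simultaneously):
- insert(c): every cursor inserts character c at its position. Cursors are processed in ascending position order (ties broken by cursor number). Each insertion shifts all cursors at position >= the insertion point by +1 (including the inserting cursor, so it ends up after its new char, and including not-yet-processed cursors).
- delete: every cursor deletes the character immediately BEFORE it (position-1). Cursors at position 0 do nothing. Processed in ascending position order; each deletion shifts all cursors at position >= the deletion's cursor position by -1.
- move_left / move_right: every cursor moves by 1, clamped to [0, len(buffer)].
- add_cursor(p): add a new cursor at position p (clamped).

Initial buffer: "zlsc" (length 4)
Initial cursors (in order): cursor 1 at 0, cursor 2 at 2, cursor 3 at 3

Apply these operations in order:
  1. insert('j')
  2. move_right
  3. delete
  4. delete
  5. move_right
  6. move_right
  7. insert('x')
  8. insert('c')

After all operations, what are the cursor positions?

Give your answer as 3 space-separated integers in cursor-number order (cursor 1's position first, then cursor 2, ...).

Answer: 7 7 7

Derivation:
After op 1 (insert('j')): buffer="jzljsjc" (len 7), cursors c1@1 c2@4 c3@6, authorship 1..2.3.
After op 2 (move_right): buffer="jzljsjc" (len 7), cursors c1@2 c2@5 c3@7, authorship 1..2.3.
After op 3 (delete): buffer="jljj" (len 4), cursors c1@1 c2@3 c3@4, authorship 1.23
After op 4 (delete): buffer="l" (len 1), cursors c1@0 c2@1 c3@1, authorship .
After op 5 (move_right): buffer="l" (len 1), cursors c1@1 c2@1 c3@1, authorship .
After op 6 (move_right): buffer="l" (len 1), cursors c1@1 c2@1 c3@1, authorship .
After op 7 (insert('x')): buffer="lxxx" (len 4), cursors c1@4 c2@4 c3@4, authorship .123
After op 8 (insert('c')): buffer="lxxxccc" (len 7), cursors c1@7 c2@7 c3@7, authorship .123123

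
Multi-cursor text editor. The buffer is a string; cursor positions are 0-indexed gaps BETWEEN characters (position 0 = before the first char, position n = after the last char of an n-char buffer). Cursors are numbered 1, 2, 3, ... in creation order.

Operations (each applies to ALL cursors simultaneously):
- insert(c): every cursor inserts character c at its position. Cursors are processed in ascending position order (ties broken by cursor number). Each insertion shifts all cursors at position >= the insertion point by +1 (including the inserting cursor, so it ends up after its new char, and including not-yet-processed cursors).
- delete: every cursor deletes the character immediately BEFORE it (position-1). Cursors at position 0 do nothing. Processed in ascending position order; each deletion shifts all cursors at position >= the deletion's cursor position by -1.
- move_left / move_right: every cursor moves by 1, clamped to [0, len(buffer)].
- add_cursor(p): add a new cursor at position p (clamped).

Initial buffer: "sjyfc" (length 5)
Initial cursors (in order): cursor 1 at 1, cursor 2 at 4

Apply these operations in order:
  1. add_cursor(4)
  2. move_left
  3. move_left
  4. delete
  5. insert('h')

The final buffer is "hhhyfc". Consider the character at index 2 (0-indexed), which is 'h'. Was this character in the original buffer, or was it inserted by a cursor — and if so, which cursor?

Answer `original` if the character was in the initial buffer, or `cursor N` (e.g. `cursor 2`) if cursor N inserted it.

After op 1 (add_cursor(4)): buffer="sjyfc" (len 5), cursors c1@1 c2@4 c3@4, authorship .....
After op 2 (move_left): buffer="sjyfc" (len 5), cursors c1@0 c2@3 c3@3, authorship .....
After op 3 (move_left): buffer="sjyfc" (len 5), cursors c1@0 c2@2 c3@2, authorship .....
After op 4 (delete): buffer="yfc" (len 3), cursors c1@0 c2@0 c3@0, authorship ...
After op 5 (insert('h')): buffer="hhhyfc" (len 6), cursors c1@3 c2@3 c3@3, authorship 123...
Authorship (.=original, N=cursor N): 1 2 3 . . .
Index 2: author = 3

Answer: cursor 3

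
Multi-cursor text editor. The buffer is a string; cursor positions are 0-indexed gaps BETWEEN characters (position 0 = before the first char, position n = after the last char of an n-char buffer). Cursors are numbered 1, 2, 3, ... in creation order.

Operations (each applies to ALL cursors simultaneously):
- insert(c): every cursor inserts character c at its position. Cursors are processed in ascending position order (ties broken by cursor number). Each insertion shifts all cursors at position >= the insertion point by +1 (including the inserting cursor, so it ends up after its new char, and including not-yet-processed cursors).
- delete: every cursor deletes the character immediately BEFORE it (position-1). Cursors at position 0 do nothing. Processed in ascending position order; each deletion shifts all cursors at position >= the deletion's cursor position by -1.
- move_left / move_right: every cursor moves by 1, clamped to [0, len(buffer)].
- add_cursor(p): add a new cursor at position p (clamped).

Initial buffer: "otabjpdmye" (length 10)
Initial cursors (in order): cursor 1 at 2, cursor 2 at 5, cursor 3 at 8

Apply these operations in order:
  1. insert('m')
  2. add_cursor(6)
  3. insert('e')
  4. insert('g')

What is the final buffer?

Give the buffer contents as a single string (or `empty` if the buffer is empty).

After op 1 (insert('m')): buffer="otmabjmpdmmye" (len 13), cursors c1@3 c2@7 c3@11, authorship ..1...2...3..
After op 2 (add_cursor(6)): buffer="otmabjmpdmmye" (len 13), cursors c1@3 c4@6 c2@7 c3@11, authorship ..1...2...3..
After op 3 (insert('e')): buffer="otmeabjemepdmmeye" (len 17), cursors c1@4 c4@8 c2@10 c3@15, authorship ..11...422...33..
After op 4 (insert('g')): buffer="otmegabjegmegpdmmegye" (len 21), cursors c1@5 c4@10 c2@13 c3@19, authorship ..111...44222...333..

Answer: otmegabjegmegpdmmegye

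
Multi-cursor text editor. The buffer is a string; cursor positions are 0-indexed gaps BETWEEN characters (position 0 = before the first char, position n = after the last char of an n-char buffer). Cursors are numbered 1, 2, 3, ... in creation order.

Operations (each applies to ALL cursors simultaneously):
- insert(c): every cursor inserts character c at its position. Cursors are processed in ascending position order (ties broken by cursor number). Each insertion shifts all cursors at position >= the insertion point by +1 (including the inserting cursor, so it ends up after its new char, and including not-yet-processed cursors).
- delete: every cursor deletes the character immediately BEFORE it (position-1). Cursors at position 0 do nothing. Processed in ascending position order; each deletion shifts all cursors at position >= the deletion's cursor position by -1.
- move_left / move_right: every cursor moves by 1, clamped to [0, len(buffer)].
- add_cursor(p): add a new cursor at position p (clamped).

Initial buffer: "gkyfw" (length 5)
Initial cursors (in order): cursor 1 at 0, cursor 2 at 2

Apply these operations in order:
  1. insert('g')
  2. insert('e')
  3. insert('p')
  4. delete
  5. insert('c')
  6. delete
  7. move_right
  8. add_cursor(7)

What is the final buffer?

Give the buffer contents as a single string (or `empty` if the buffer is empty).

Answer: gegkgeyfw

Derivation:
After op 1 (insert('g')): buffer="ggkgyfw" (len 7), cursors c1@1 c2@4, authorship 1..2...
After op 2 (insert('e')): buffer="gegkgeyfw" (len 9), cursors c1@2 c2@6, authorship 11..22...
After op 3 (insert('p')): buffer="gepgkgepyfw" (len 11), cursors c1@3 c2@8, authorship 111..222...
After op 4 (delete): buffer="gegkgeyfw" (len 9), cursors c1@2 c2@6, authorship 11..22...
After op 5 (insert('c')): buffer="gecgkgecyfw" (len 11), cursors c1@3 c2@8, authorship 111..222...
After op 6 (delete): buffer="gegkgeyfw" (len 9), cursors c1@2 c2@6, authorship 11..22...
After op 7 (move_right): buffer="gegkgeyfw" (len 9), cursors c1@3 c2@7, authorship 11..22...
After op 8 (add_cursor(7)): buffer="gegkgeyfw" (len 9), cursors c1@3 c2@7 c3@7, authorship 11..22...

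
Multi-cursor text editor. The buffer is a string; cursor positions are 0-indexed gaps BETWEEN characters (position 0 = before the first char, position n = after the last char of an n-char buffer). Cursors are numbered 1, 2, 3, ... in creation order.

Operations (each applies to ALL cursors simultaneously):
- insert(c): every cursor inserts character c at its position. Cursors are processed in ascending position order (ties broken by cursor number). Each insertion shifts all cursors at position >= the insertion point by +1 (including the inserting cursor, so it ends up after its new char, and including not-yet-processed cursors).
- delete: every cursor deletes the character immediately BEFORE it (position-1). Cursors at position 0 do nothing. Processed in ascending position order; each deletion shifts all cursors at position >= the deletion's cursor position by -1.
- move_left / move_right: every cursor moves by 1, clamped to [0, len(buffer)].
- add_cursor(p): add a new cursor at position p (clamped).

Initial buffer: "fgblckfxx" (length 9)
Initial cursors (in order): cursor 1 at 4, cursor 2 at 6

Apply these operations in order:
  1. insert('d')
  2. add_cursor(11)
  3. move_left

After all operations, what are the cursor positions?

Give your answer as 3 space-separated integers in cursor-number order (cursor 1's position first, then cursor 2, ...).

After op 1 (insert('d')): buffer="fgbldckdfxx" (len 11), cursors c1@5 c2@8, authorship ....1..2...
After op 2 (add_cursor(11)): buffer="fgbldckdfxx" (len 11), cursors c1@5 c2@8 c3@11, authorship ....1..2...
After op 3 (move_left): buffer="fgbldckdfxx" (len 11), cursors c1@4 c2@7 c3@10, authorship ....1..2...

Answer: 4 7 10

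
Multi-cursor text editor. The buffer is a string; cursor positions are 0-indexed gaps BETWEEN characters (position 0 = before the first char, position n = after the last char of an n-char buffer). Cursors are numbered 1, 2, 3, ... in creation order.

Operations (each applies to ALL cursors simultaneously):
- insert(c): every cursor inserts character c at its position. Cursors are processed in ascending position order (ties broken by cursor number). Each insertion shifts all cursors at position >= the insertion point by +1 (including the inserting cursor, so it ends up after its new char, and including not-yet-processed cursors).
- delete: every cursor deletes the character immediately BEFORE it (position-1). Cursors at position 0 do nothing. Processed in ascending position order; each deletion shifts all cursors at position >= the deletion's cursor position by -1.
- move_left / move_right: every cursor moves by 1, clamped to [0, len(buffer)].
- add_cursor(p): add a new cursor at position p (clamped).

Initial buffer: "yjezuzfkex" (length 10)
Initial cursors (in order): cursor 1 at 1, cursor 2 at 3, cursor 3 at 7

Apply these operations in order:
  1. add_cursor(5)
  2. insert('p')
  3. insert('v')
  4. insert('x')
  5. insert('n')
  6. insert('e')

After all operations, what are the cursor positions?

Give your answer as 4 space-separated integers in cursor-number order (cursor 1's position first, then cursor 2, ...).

After op 1 (add_cursor(5)): buffer="yjezuzfkex" (len 10), cursors c1@1 c2@3 c4@5 c3@7, authorship ..........
After op 2 (insert('p')): buffer="ypjepzupzfpkex" (len 14), cursors c1@2 c2@5 c4@8 c3@11, authorship .1..2..4..3...
After op 3 (insert('v')): buffer="ypvjepvzupvzfpvkex" (len 18), cursors c1@3 c2@7 c4@11 c3@15, authorship .11..22..44..33...
After op 4 (insert('x')): buffer="ypvxjepvxzupvxzfpvxkex" (len 22), cursors c1@4 c2@9 c4@14 c3@19, authorship .111..222..444..333...
After op 5 (insert('n')): buffer="ypvxnjepvxnzupvxnzfpvxnkex" (len 26), cursors c1@5 c2@11 c4@17 c3@23, authorship .1111..2222..4444..3333...
After op 6 (insert('e')): buffer="ypvxnejepvxnezupvxnezfpvxnekex" (len 30), cursors c1@6 c2@13 c4@20 c3@27, authorship .11111..22222..44444..33333...

Answer: 6 13 27 20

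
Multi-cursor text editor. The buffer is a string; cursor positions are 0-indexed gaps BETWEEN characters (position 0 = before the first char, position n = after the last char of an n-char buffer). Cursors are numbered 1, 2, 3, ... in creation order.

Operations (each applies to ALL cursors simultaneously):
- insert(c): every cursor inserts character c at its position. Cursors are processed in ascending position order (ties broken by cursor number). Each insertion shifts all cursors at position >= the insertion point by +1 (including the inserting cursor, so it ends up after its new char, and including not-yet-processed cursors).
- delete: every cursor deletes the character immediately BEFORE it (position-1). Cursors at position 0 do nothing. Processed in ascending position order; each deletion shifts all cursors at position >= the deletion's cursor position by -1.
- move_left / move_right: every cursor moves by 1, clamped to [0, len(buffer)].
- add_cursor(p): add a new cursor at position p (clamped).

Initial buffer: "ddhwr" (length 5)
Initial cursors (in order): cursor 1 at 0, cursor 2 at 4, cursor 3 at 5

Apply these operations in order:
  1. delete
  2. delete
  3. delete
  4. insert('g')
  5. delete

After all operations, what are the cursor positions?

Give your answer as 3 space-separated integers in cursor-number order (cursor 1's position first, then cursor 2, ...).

Answer: 0 0 0

Derivation:
After op 1 (delete): buffer="ddh" (len 3), cursors c1@0 c2@3 c3@3, authorship ...
After op 2 (delete): buffer="d" (len 1), cursors c1@0 c2@1 c3@1, authorship .
After op 3 (delete): buffer="" (len 0), cursors c1@0 c2@0 c3@0, authorship 
After op 4 (insert('g')): buffer="ggg" (len 3), cursors c1@3 c2@3 c3@3, authorship 123
After op 5 (delete): buffer="" (len 0), cursors c1@0 c2@0 c3@0, authorship 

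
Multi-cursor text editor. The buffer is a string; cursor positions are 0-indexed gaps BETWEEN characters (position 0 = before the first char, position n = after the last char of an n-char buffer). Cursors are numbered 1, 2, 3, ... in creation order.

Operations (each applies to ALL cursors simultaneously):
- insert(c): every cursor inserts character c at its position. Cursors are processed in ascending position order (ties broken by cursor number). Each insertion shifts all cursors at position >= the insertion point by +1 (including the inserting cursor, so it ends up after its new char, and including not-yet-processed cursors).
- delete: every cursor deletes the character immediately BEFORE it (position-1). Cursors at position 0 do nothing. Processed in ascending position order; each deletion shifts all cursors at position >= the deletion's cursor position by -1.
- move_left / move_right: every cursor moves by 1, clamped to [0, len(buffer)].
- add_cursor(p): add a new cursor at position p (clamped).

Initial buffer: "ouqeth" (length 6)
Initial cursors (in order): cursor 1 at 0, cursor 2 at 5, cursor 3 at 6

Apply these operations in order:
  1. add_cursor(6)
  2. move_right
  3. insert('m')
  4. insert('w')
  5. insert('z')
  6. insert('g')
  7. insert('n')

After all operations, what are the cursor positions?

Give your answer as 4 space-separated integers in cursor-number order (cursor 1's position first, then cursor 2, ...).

Answer: 6 26 26 26

Derivation:
After op 1 (add_cursor(6)): buffer="ouqeth" (len 6), cursors c1@0 c2@5 c3@6 c4@6, authorship ......
After op 2 (move_right): buffer="ouqeth" (len 6), cursors c1@1 c2@6 c3@6 c4@6, authorship ......
After op 3 (insert('m')): buffer="omuqethmmm" (len 10), cursors c1@2 c2@10 c3@10 c4@10, authorship .1.....234
After op 4 (insert('w')): buffer="omwuqethmmmwww" (len 14), cursors c1@3 c2@14 c3@14 c4@14, authorship .11.....234234
After op 5 (insert('z')): buffer="omwzuqethmmmwwwzzz" (len 18), cursors c1@4 c2@18 c3@18 c4@18, authorship .111.....234234234
After op 6 (insert('g')): buffer="omwzguqethmmmwwwzzzggg" (len 22), cursors c1@5 c2@22 c3@22 c4@22, authorship .1111.....234234234234
After op 7 (insert('n')): buffer="omwzgnuqethmmmwwwzzzgggnnn" (len 26), cursors c1@6 c2@26 c3@26 c4@26, authorship .11111.....234234234234234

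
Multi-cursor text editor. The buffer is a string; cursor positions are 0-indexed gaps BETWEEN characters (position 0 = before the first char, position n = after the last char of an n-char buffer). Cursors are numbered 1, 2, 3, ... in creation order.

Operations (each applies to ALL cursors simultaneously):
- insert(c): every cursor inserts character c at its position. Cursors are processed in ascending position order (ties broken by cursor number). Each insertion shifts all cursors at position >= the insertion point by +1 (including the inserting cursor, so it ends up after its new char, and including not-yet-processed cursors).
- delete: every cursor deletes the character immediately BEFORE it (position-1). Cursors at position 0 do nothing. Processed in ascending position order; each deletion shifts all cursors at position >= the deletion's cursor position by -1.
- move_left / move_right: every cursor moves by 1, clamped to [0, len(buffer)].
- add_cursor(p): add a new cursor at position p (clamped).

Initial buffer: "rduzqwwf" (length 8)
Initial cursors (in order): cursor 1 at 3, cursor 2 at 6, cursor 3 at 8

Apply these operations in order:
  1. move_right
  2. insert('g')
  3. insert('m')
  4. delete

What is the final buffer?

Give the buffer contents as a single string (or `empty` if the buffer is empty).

Answer: rduzgqwwgfg

Derivation:
After op 1 (move_right): buffer="rduzqwwf" (len 8), cursors c1@4 c2@7 c3@8, authorship ........
After op 2 (insert('g')): buffer="rduzgqwwgfg" (len 11), cursors c1@5 c2@9 c3@11, authorship ....1...2.3
After op 3 (insert('m')): buffer="rduzgmqwwgmfgm" (len 14), cursors c1@6 c2@11 c3@14, authorship ....11...22.33
After op 4 (delete): buffer="rduzgqwwgfg" (len 11), cursors c1@5 c2@9 c3@11, authorship ....1...2.3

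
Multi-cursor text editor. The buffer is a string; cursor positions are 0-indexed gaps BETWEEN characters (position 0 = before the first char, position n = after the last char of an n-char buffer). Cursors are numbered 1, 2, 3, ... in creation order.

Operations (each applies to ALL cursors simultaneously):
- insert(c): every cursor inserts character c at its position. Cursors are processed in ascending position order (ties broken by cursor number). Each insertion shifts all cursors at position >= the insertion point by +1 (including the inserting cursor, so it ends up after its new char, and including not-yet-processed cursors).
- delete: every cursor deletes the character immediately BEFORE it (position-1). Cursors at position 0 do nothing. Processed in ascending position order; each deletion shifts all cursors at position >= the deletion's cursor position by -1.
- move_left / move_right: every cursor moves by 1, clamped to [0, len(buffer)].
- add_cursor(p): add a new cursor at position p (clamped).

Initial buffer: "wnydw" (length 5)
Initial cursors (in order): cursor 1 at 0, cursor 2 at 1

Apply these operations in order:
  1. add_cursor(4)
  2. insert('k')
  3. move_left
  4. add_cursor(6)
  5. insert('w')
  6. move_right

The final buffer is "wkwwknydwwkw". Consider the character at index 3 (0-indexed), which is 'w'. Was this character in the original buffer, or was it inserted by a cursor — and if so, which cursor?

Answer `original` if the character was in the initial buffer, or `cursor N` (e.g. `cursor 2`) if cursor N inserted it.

Answer: cursor 2

Derivation:
After op 1 (add_cursor(4)): buffer="wnydw" (len 5), cursors c1@0 c2@1 c3@4, authorship .....
After op 2 (insert('k')): buffer="kwknydkw" (len 8), cursors c1@1 c2@3 c3@7, authorship 1.2...3.
After op 3 (move_left): buffer="kwknydkw" (len 8), cursors c1@0 c2@2 c3@6, authorship 1.2...3.
After op 4 (add_cursor(6)): buffer="kwknydkw" (len 8), cursors c1@0 c2@2 c3@6 c4@6, authorship 1.2...3.
After op 5 (insert('w')): buffer="wkwwknydwwkw" (len 12), cursors c1@1 c2@4 c3@10 c4@10, authorship 11.22...343.
After op 6 (move_right): buffer="wkwwknydwwkw" (len 12), cursors c1@2 c2@5 c3@11 c4@11, authorship 11.22...343.
Authorship (.=original, N=cursor N): 1 1 . 2 2 . . . 3 4 3 .
Index 3: author = 2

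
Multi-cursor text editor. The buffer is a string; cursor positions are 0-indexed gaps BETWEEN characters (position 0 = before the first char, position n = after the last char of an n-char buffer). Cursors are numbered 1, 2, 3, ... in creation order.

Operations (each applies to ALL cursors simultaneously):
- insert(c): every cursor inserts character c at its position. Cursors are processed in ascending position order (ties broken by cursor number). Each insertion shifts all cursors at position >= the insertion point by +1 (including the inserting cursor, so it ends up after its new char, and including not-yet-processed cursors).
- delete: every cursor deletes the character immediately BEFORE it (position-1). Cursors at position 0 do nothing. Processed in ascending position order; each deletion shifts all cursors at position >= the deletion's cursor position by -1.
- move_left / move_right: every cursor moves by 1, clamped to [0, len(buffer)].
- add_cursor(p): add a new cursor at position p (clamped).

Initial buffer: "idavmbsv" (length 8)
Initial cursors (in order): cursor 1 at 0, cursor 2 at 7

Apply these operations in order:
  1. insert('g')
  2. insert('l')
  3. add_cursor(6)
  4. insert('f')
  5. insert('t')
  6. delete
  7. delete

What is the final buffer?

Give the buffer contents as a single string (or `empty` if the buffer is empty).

After op 1 (insert('g')): buffer="gidavmbsgv" (len 10), cursors c1@1 c2@9, authorship 1.......2.
After op 2 (insert('l')): buffer="glidavmbsglv" (len 12), cursors c1@2 c2@11, authorship 11.......22.
After op 3 (add_cursor(6)): buffer="glidavmbsglv" (len 12), cursors c1@2 c3@6 c2@11, authorship 11.......22.
After op 4 (insert('f')): buffer="glfidavfmbsglfv" (len 15), cursors c1@3 c3@8 c2@14, authorship 111....3...222.
After op 5 (insert('t')): buffer="glftidavftmbsglftv" (len 18), cursors c1@4 c3@10 c2@17, authorship 1111....33...2222.
After op 6 (delete): buffer="glfidavfmbsglfv" (len 15), cursors c1@3 c3@8 c2@14, authorship 111....3...222.
After op 7 (delete): buffer="glidavmbsglv" (len 12), cursors c1@2 c3@6 c2@11, authorship 11.......22.

Answer: glidavmbsglv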